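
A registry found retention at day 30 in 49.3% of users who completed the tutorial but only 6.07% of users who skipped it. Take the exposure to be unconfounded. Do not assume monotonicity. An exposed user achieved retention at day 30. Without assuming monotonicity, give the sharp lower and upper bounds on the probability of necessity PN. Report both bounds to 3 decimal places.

0.877 ≤ PN ≤ 1.000

p₁ = 0.493, p₀ = 0.0607.
Under exogeneity alone the bounds on PN are max{0,(p₁−p₀)/p₁} ≤ PN ≤ min{1,(1−p₀)/p₁}.
  lower = (p₁ − p₀)/p₁ = 0.4323 / 0.493 ≈ 0.8769
  upper = min{1, (1 − p₀)/p₁} = 0.9393 / 0.493 ≈ 1.9053 → capped at 1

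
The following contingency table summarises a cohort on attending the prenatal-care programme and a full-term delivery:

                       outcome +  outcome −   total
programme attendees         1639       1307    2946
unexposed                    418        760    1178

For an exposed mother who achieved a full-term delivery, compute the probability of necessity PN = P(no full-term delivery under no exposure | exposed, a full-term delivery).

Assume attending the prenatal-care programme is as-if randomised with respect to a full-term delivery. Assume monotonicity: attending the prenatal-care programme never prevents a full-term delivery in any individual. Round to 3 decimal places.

p₁ = P(outcome | exposed) = 1639/2946 = 0.55635
p₀ = P(outcome | unexposed) = 418/1178 = 0.35484
Under exogeneity and monotonicity, PN = (p₁ − p₀)/p₁.
PN = (0.55635 − 0.35484) / 0.55635 ≈ 0.3622

PN ≈ 0.362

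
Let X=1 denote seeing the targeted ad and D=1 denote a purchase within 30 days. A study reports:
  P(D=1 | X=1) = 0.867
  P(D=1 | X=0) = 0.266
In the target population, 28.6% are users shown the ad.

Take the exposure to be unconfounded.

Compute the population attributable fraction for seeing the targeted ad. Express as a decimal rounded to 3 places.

Let p₁ = 0.867, p₀ = 0.266.
Overall risk P(Y=1) = π·p₁ + (1−π)·p₀ = 0.286×0.867 + 0.714×0.266 = 0.43789.
Under exogeneity, PAF = [P(Y=1) − p₀] / P(Y=1).
PAF = (0.43789 − 0.266) / 0.43789 ≈ 0.3925

PAF ≈ 0.393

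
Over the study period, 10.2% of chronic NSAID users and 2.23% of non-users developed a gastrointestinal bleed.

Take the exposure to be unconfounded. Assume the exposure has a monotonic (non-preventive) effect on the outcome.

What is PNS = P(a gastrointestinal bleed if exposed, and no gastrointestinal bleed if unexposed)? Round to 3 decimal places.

PNS ≈ 0.080

p₁ = 0.102, p₀ = 0.0223.
Under exogeneity and monotonicity, PNS = p₁ − p₀.
PNS = 0.102 − 0.0223 = 0.0797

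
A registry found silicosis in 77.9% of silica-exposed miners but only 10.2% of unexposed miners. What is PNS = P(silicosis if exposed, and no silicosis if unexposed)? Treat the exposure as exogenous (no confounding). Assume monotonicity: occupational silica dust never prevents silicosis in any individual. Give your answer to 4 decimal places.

PNS ≈ 0.6770

p₁ = 0.779, p₀ = 0.102.
Under exogeneity and monotonicity, PNS = p₁ − p₀.
PNS = 0.779 − 0.102 = 0.677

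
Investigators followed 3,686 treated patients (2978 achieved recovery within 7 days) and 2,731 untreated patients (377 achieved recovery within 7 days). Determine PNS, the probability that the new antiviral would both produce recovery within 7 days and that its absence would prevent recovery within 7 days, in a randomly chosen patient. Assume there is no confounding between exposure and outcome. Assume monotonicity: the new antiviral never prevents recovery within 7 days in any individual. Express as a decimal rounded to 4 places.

PNS ≈ 0.6699

p₁ = P(outcome | exposed) = 2978/3686 = 0.80792
p₀ = P(outcome | unexposed) = 377/2731 = 0.13804
Under exogeneity and monotonicity, PNS = p₁ − p₀.
PNS = 0.80792 − 0.13804 = 0.66988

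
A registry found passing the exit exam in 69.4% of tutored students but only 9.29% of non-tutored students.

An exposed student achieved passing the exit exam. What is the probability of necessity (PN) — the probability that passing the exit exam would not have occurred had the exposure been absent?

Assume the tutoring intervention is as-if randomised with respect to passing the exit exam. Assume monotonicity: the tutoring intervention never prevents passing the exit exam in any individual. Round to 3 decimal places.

p₁ = 0.694, p₀ = 0.0929.
Under exogeneity and monotonicity, PN = (p₁ − p₀) / p₁.
PN = (0.694 − 0.0929) / 0.694 = 0.6011 / 0.694 ≈ 0.8661

PN ≈ 0.866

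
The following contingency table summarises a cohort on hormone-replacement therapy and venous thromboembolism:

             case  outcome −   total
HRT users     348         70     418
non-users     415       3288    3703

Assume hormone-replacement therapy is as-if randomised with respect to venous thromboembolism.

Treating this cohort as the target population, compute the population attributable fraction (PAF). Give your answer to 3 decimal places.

PAF ≈ 0.395

p₁ = P(outcome | exposed) = 348/418 = 0.83254
p₀ = P(outcome | unexposed) = 415/3703 = 0.11207
Exposure prevalence π = 418/4121 = 0.10143; overall risk P(Y=1) = 0.18515.
Under exogeneity, PAF = [P(Y=1) − p₀]/P(Y=1).
PAF = (0.18515 − 0.11207) / 0.18515 ≈ 0.3947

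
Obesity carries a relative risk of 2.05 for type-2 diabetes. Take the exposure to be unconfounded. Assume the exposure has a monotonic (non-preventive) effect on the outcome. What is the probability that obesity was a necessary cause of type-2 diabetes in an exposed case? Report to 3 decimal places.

PN ≈ 0.512

Under exogeneity and monotonicity, PN = (RR − 1) / RR = 1 − 1/RR.
PN = (2.05 − 1) / 2.05 = 1.05 / 2.05 ≈ 0.5122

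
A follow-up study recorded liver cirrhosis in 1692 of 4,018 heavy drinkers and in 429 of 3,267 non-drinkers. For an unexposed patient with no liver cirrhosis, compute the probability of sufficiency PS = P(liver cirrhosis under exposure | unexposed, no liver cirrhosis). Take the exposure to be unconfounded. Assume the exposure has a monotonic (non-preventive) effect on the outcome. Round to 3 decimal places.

PS ≈ 0.334

p₁ = P(outcome | exposed) = 1692/4018 = 0.42111
p₀ = P(outcome | unexposed) = 429/3267 = 0.13131
Under exogeneity and monotonicity, PS = (p₁ − p₀) / (1 − p₀).
PS = (0.42111 − 0.13131) / (1 − 0.13131) = 0.28979 / 0.86869 ≈ 0.3336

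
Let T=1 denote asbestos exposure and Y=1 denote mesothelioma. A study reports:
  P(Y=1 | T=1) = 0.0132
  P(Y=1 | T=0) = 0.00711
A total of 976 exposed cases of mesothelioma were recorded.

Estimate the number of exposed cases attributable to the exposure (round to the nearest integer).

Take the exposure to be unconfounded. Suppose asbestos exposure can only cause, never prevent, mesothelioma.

Let p₁ = 0.0132, p₀ = 0.00711.
PN = (p₁ − p₀)/p₁ = (0.0132 − 0.00711) / 0.0132 ≈ 0.46136.
Attributable cases ≈ PN × (exposed cases) = 0.46136 × 976 ≈ 450.29.

about 450 cases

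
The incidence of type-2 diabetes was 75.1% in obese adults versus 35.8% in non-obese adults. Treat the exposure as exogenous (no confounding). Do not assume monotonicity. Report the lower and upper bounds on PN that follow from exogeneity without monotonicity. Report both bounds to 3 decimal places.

p₁ = 0.751, p₀ = 0.358.
Under exogeneity alone the bounds on PN are max{0,(p₁−p₀)/p₁} ≤ PN ≤ min{1,(1−p₀)/p₁}.
  lower = (p₁ − p₀)/p₁ = 0.393 / 0.751 ≈ 0.5233
  upper = min{1, (1 − p₀)/p₁} = 0.642 / 0.751 ≈ 0.8549

0.523 ≤ PN ≤ 0.855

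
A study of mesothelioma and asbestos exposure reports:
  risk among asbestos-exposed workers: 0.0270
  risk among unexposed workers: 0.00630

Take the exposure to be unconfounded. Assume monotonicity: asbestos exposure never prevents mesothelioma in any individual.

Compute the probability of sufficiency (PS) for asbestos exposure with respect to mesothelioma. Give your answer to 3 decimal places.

PS ≈ 0.021

Let p₁ = 0.027, p₀ = 0.0063.
Under exogeneity and monotonicity, PS = (p₁ − p₀) / (1 − p₀).
PS = (0.027 − 0.0063) / (1 − 0.0063) = 0.0207 / 0.9937 ≈ 0.0208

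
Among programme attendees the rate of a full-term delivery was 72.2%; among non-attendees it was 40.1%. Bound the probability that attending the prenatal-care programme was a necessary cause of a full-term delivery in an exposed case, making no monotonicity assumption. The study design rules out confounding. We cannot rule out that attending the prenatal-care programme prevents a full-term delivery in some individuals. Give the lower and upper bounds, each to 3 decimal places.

0.445 ≤ PN ≤ 0.830

p₁ = 0.722, p₀ = 0.401.
Under exogeneity alone the bounds on PN are max{0,(p₁−p₀)/p₁} ≤ PN ≤ min{1,(1−p₀)/p₁}.
  lower = (p₁ − p₀)/p₁ = 0.321 / 0.722 ≈ 0.4446
  upper = min{1, (1 − p₀)/p₁} = 0.599 / 0.722 ≈ 0.8296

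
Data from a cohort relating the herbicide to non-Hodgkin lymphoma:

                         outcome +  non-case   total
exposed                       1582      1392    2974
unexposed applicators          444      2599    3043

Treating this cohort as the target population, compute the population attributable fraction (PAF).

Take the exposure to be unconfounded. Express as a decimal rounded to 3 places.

p₁ = P(outcome | exposed) = 1582/2974 = 0.53194
p₀ = P(outcome | unexposed) = 444/3043 = 0.14591
Exposure prevalence π = 2974/6017 = 0.49427; overall risk P(Y=1) = 0.33671.
Under exogeneity, PAF = [P(Y=1) − p₀]/P(Y=1).
PAF = (0.33671 − 0.14591) / 0.33671 ≈ 0.5667

PAF ≈ 0.567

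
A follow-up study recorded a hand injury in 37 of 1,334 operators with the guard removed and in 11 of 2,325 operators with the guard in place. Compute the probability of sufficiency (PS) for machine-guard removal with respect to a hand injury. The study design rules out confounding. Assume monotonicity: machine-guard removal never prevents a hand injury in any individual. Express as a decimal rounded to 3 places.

PS ≈ 0.023

p₁ = P(outcome | exposed) = 37/1334 = 0.027736
p₀ = P(outcome | unexposed) = 11/2325 = 0.0047312
Under exogeneity and monotonicity, PS = (p₁ − p₀) / (1 − p₀).
PS = (0.027736 − 0.0047312) / (1 − 0.0047312) = 0.023005 / 0.99527 ≈ 0.0231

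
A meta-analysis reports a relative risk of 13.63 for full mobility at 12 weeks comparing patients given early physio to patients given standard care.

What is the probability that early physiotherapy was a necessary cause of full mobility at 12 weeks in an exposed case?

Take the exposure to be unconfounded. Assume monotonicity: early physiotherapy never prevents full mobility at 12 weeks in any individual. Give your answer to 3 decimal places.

PN ≈ 0.927

Under exogeneity and monotonicity, PN = (RR − 1) / RR = 1 − 1/RR.
PN = (13.63 − 1) / 13.63 = 12.63 / 13.63 ≈ 0.9266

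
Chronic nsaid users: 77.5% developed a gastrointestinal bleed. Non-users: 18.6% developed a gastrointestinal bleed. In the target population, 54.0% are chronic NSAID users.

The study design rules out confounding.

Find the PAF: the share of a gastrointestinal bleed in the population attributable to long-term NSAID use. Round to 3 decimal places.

PAF ≈ 0.631

p₁ = 0.775, p₀ = 0.186.
Overall risk P(Y=1) = π·p₁ + (1−π)·p₀ = 0.54×0.775 + 0.46×0.186 = 0.50406.
Under exogeneity, PAF = [P(Y=1) − p₀] / P(Y=1).
PAF = (0.50406 − 0.186) / 0.50406 ≈ 0.6310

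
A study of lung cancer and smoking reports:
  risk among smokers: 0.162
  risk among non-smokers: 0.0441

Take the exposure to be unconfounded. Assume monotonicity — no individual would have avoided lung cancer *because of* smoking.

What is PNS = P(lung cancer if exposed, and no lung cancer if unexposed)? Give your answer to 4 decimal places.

Let p₁ = 0.162, p₀ = 0.0441.
Under exogeneity and monotonicity, PNS = p₁ − p₀.
PNS = 0.162 − 0.0441 = 0.1179

PNS ≈ 0.1179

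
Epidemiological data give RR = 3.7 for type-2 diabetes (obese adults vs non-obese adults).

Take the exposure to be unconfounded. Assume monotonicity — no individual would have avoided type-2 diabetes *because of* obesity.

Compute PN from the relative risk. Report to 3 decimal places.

Under exogeneity and monotonicity, PN = (RR − 1) / RR = 1 − 1/RR.
PN = (3.7 − 1) / 3.7 = 2.7 / 3.7 ≈ 0.7297

PN ≈ 0.730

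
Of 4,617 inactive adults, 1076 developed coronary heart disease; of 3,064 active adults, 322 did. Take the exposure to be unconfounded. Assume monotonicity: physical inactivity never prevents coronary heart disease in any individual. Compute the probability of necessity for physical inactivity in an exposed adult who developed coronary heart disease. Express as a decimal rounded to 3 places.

PN ≈ 0.549

p₁ = P(outcome | exposed) = 1076/4617 = 0.23305
p₀ = P(outcome | unexposed) = 322/3064 = 0.10509
Under exogeneity and monotonicity, PN = (p₁ − p₀) / p₁.
PN = (0.23305 − 0.10509) / 0.23305 = 0.12796 / 0.23305 ≈ 0.5491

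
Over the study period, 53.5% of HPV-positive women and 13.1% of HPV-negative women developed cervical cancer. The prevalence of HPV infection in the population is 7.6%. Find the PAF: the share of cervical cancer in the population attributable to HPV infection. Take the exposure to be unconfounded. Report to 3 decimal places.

p₁ = 0.535, p₀ = 0.131.
Overall risk P(Y=1) = π·p₁ + (1−π)·p₀ = 0.076×0.535 + 0.924×0.131 = 0.1617.
Under exogeneity, PAF = [P(Y=1) − p₀] / P(Y=1).
PAF = (0.1617 − 0.131) / 0.1617 ≈ 0.1899

PAF ≈ 0.190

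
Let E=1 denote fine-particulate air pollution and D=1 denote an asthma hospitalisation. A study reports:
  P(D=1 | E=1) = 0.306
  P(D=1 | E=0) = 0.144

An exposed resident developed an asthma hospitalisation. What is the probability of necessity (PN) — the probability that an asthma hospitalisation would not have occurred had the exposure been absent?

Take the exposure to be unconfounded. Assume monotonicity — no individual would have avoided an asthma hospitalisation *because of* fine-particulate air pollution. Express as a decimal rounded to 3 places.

PN ≈ 0.529

Let p₁ = 0.306, p₀ = 0.144.
Under exogeneity and monotonicity, PN = (p₁ − p₀) / p₁.
PN = (0.306 − 0.144) / 0.306 = 0.162 / 0.306 ≈ 0.5294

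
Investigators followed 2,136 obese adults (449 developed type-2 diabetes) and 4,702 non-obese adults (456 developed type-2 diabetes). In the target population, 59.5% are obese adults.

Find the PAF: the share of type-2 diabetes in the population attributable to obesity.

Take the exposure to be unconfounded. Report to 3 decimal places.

p₁ = P(outcome | exposed) = 449/2136 = 0.21021
p₀ = P(outcome | unexposed) = 456/4702 = 0.09698
Overall risk P(Y=1) = π·p₁ + (1−π)·p₀ = 0.595×0.21021 + 0.405×0.09698 = 0.16435.
Under exogeneity, PAF = [P(Y=1) − p₀] / P(Y=1).
PAF = (0.16435 − 0.09698) / 0.16435 ≈ 0.4099

PAF ≈ 0.410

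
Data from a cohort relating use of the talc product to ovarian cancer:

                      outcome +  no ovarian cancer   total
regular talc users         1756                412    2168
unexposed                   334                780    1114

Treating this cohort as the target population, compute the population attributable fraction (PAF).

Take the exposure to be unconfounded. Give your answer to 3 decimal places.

p₁ = P(outcome | exposed) = 1756/2168 = 0.80996
p₀ = P(outcome | unexposed) = 334/1114 = 0.29982
Exposure prevalence π = 2168/3282 = 0.66057; overall risk P(Y=1) = 0.63681.
Under exogeneity, PAF = [P(Y=1) − p₀]/P(Y=1).
PAF = (0.63681 − 0.29982) / 0.63681 ≈ 0.5292

PAF ≈ 0.529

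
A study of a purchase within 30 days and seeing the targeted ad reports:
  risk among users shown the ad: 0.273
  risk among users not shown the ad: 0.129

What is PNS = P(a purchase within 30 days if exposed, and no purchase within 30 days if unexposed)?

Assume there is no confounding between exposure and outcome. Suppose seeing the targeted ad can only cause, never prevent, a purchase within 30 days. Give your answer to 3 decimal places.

PNS ≈ 0.144

Let p₁ = 0.273, p₀ = 0.129.
Under exogeneity and monotonicity, PNS = p₁ − p₀.
PNS = 0.273 − 0.129 = 0.144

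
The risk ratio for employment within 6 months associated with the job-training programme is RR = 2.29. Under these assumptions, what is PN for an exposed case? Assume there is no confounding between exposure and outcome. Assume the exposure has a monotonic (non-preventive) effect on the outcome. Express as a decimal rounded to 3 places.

Under exogeneity and monotonicity, PN = (RR − 1) / RR = 1 − 1/RR.
PN = (2.29 − 1) / 2.29 = 1.29 / 2.29 ≈ 0.5633

PN ≈ 0.563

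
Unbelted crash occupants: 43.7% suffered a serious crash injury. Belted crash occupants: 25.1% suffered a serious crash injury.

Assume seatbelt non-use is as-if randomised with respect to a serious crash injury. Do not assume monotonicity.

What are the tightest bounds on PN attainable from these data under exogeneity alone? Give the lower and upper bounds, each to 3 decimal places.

0.426 ≤ PN ≤ 1.000

p₁ = 0.437, p₀ = 0.251.
Under exogeneity alone the bounds on PN are max{0,(p₁−p₀)/p₁} ≤ PN ≤ min{1,(1−p₀)/p₁}.
  lower = (p₁ − p₀)/p₁ = 0.186 / 0.437 ≈ 0.4256
  upper = min{1, (1 − p₀)/p₁} = 0.749 / 0.437 ≈ 1.7140 → capped at 1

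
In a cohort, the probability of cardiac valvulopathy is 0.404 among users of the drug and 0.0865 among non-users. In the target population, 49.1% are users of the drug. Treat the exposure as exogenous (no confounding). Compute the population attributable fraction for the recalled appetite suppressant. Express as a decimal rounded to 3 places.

Let p₁ = 0.404, p₀ = 0.0865.
Overall risk P(Y=1) = π·p₁ + (1−π)·p₀ = 0.491×0.404 + 0.509×0.0865 = 0.24239.
Under exogeneity, PAF = [P(Y=1) − p₀] / P(Y=1).
PAF = (0.24239 − 0.0865) / 0.24239 ≈ 0.6431

PAF ≈ 0.643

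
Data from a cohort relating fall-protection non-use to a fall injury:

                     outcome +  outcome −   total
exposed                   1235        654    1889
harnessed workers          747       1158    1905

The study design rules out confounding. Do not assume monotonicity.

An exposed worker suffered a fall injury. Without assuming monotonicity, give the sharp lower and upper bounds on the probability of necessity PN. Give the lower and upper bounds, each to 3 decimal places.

0.400 ≤ PN ≤ 0.930

p₁ = P(outcome | exposed) = 1235/1889 = 0.65379
p₀ = P(outcome | unexposed) = 747/1905 = 0.39213
Under exogeneity alone the bounds on PN are max{0,(p₁−p₀)/p₁} ≤ PN ≤ min{1,(1−p₀)/p₁}.
  lower = (p₁ − p₀)/p₁ = 0.26166 / 0.65379 ≈ 0.4002
  upper = min{1, (1 − p₀)/p₁} = 0.60787 / 0.65379 ≈ 0.9298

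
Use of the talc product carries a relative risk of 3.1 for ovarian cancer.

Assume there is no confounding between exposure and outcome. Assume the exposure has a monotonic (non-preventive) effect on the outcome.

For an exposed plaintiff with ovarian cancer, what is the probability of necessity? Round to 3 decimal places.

Under exogeneity and monotonicity, PN = (RR − 1) / RR = 1 − 1/RR.
PN = (3.1 − 1) / 3.1 = 2.1 / 3.1 ≈ 0.6774

PN ≈ 0.677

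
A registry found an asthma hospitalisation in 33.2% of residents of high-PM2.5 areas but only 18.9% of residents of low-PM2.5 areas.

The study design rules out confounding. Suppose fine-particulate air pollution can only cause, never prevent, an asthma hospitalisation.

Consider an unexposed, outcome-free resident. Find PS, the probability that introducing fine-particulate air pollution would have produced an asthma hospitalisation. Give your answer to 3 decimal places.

p₁ = 0.332, p₀ = 0.189.
Under exogeneity and monotonicity, PS = (p₁ − p₀) / (1 − p₀).
PS = (0.332 − 0.189) / (1 − 0.189) = 0.143 / 0.811 ≈ 0.1763

PS ≈ 0.176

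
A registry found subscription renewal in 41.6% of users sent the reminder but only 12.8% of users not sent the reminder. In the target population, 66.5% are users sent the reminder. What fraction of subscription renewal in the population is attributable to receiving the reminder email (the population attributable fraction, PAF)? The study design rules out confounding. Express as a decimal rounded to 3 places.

PAF ≈ 0.599

p₁ = 0.416, p₀ = 0.128.
Overall risk P(Y=1) = π·p₁ + (1−π)·p₀ = 0.665×0.416 + 0.335×0.128 = 0.31952.
Under exogeneity, PAF = [P(Y=1) − p₀] / P(Y=1).
PAF = (0.31952 − 0.128) / 0.31952 ≈ 0.5994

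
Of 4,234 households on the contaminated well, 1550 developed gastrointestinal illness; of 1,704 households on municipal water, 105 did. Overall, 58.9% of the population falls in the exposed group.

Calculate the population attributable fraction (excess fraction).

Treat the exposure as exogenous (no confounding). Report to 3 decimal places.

p₁ = P(outcome | exposed) = 1550/4234 = 0.36608
p₀ = P(outcome | unexposed) = 105/1704 = 0.06162
Overall risk P(Y=1) = π·p₁ + (1−π)·p₀ = 0.589×0.36608 + 0.411×0.06162 = 0.24095.
Under exogeneity, PAF = [P(Y=1) − p₀] / P(Y=1).
PAF = (0.24095 − 0.06162) / 0.24095 ≈ 0.7443

PAF ≈ 0.744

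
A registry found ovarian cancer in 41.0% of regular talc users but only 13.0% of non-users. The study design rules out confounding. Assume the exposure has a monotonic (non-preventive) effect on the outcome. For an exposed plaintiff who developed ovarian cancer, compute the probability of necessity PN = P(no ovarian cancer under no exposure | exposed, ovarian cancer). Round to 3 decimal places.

PN ≈ 0.683

p₁ = 0.41, p₀ = 0.13.
Under exogeneity and monotonicity, PN = (p₁ − p₀) / p₁.
PN = (0.41 − 0.13) / 0.41 = 0.28 / 0.41 ≈ 0.6829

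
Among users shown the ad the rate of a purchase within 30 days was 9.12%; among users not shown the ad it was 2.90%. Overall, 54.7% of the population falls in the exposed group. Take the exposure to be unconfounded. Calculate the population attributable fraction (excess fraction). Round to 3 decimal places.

PAF ≈ 0.540

p₁ = 0.0912, p₀ = 0.029.
Overall risk P(Y=1) = π·p₁ + (1−π)·p₀ = 0.547×0.0912 + 0.453×0.029 = 0.063023.
Under exogeneity, PAF = [P(Y=1) − p₀] / P(Y=1).
PAF = (0.063023 − 0.029) / 0.063023 ≈ 0.5399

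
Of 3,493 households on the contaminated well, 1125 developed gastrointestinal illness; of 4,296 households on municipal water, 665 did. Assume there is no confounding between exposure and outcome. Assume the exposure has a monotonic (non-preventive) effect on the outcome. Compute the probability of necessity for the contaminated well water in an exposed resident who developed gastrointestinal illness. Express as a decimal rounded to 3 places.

p₁ = P(outcome | exposed) = 1125/3493 = 0.32207
p₀ = P(outcome | unexposed) = 665/4296 = 0.1548
Under exogeneity and monotonicity, PN = (p₁ − p₀) / p₁.
PN = (0.32207 − 0.1548) / 0.32207 = 0.16728 / 0.32207 ≈ 0.5194

PN ≈ 0.519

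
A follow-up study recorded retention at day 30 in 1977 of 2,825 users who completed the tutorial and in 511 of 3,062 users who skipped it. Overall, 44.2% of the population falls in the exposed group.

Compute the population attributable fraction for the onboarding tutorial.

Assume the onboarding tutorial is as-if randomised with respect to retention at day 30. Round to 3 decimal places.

PAF ≈ 0.585

p₁ = P(outcome | exposed) = 1977/2825 = 0.69982
p₀ = P(outcome | unexposed) = 511/3062 = 0.16688
Overall risk P(Y=1) = π·p₁ + (1−π)·p₀ = 0.442×0.69982 + 0.558×0.16688 = 0.40244.
Under exogeneity, PAF = [P(Y=1) − p₀] / P(Y=1).
PAF = (0.40244 − 0.16688) / 0.40244 ≈ 0.5853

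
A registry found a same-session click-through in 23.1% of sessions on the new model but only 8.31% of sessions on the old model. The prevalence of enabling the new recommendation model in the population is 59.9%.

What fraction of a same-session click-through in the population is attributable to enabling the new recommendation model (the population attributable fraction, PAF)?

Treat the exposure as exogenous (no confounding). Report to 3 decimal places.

PAF ≈ 0.516

p₁ = 0.231, p₀ = 0.0831.
Overall risk P(Y=1) = π·p₁ + (1−π)·p₀ = 0.599×0.231 + 0.401×0.0831 = 0.17169.
Under exogeneity, PAF = [P(Y=1) − p₀] / P(Y=1).
PAF = (0.17169 − 0.0831) / 0.17169 ≈ 0.5160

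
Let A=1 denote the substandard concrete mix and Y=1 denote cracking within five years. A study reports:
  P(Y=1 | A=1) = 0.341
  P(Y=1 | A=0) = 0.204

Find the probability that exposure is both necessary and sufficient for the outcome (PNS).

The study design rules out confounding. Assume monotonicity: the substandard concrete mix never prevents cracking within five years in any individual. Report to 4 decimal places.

Let p₁ = 0.341, p₀ = 0.204.
Under exogeneity and monotonicity, PNS = p₁ − p₀.
PNS = 0.341 − 0.204 = 0.137

PNS ≈ 0.1370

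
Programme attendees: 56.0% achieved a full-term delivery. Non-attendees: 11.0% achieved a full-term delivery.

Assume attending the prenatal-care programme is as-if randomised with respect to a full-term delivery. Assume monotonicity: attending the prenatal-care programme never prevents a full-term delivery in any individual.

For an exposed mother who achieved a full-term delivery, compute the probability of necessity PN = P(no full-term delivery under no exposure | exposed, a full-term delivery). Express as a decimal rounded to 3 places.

p₁ = 0.56, p₀ = 0.11.
Under exogeneity and monotonicity, PN = (p₁ − p₀) / p₁.
PN = (0.56 − 0.11) / 0.56 = 0.45 / 0.56 ≈ 0.8036

PN ≈ 0.804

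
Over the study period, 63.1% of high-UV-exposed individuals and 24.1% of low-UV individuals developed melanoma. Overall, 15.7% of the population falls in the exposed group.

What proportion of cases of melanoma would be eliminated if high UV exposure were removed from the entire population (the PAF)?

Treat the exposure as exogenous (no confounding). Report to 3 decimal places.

p₁ = 0.631, p₀ = 0.241.
Overall risk P(Y=1) = π·p₁ + (1−π)·p₀ = 0.157×0.631 + 0.843×0.241 = 0.30223.
Under exogeneity, PAF = [P(Y=1) − p₀] / P(Y=1).
PAF = (0.30223 − 0.241) / 0.30223 ≈ 0.2026

PAF ≈ 0.203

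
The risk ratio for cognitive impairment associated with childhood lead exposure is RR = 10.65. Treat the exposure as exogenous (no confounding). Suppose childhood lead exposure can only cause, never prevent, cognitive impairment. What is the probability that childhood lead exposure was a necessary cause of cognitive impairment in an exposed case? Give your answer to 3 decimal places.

PN ≈ 0.906

Under exogeneity and monotonicity, PN = (RR − 1) / RR = 1 − 1/RR.
PN = (10.65 − 1) / 10.65 = 9.65 / 10.65 ≈ 0.9061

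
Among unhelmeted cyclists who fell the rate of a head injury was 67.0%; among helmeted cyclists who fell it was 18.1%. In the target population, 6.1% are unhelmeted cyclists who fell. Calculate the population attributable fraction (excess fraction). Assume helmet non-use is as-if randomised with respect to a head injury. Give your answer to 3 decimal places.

PAF ≈ 0.141

p₁ = 0.67, p₀ = 0.181.
Overall risk P(Y=1) = π·p₁ + (1−π)·p₀ = 0.061×0.67 + 0.939×0.181 = 0.21083.
Under exogeneity, PAF = [P(Y=1) − p₀] / P(Y=1).
PAF = (0.21083 − 0.181) / 0.21083 ≈ 0.1415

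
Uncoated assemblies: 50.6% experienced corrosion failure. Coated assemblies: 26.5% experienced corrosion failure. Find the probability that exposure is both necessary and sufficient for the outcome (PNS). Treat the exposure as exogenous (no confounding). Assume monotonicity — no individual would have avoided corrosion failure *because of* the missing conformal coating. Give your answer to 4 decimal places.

PNS ≈ 0.2410

p₁ = 0.506, p₀ = 0.265.
Under exogeneity and monotonicity, PNS = p₁ − p₀.
PNS = 0.506 − 0.265 = 0.241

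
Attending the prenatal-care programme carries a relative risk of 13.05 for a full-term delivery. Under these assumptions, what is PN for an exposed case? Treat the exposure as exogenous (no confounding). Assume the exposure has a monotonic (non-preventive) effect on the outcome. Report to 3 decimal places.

Under exogeneity and monotonicity, PN = (RR − 1) / RR = 1 − 1/RR.
PN = (13.05 − 1) / 13.05 = 12.05 / 13.05 ≈ 0.9234

PN ≈ 0.923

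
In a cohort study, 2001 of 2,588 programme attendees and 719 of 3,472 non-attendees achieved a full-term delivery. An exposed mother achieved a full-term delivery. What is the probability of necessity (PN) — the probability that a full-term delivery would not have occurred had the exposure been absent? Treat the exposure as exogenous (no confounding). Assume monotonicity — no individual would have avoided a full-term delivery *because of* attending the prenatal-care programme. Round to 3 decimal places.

PN ≈ 0.732

p₁ = P(outcome | exposed) = 2001/2588 = 0.77318
p₀ = P(outcome | unexposed) = 719/3472 = 0.20709
Under exogeneity and monotonicity, PN = (p₁ − p₀) / p₁.
PN = (0.77318 − 0.20709) / 0.77318 = 0.5661 / 0.77318 ≈ 0.7322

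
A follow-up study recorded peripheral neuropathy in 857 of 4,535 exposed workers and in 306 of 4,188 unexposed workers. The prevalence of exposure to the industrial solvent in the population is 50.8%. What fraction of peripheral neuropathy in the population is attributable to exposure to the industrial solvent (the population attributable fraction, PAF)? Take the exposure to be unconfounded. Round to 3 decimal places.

p₁ = P(outcome | exposed) = 857/4535 = 0.18897
p₀ = P(outcome | unexposed) = 306/4188 = 0.073066
Overall risk P(Y=1) = π·p₁ + (1−π)·p₀ = 0.508×0.18897 + 0.492×0.073066 = 0.13195.
Under exogeneity, PAF = [P(Y=1) − p₀] / P(Y=1).
PAF = (0.13195 − 0.073066) / 0.13195 ≈ 0.4463

PAF ≈ 0.446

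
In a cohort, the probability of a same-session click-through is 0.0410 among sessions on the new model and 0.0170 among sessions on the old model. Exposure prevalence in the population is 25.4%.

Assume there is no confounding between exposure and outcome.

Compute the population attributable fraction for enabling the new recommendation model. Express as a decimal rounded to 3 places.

PAF ≈ 0.264

Let p₁ = 0.041, p₀ = 0.017.
Overall risk P(Y=1) = π·p₁ + (1−π)·p₀ = 0.254×0.041 + 0.746×0.017 = 0.023096.
Under exogeneity, PAF = [P(Y=1) − p₀] / P(Y=1).
PAF = (0.023096 − 0.017) / 0.023096 ≈ 0.2639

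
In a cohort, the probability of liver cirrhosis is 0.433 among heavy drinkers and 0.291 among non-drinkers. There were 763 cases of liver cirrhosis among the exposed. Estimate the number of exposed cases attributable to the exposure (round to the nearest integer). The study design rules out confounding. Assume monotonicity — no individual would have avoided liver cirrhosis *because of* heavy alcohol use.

about 250 cases

Let p₁ = 0.433, p₀ = 0.291.
PN = (p₁ − p₀)/p₁ = (0.433 − 0.291) / 0.433 ≈ 0.32794.
Attributable cases ≈ PN × (exposed cases) = 0.32794 × 763 ≈ 250.22.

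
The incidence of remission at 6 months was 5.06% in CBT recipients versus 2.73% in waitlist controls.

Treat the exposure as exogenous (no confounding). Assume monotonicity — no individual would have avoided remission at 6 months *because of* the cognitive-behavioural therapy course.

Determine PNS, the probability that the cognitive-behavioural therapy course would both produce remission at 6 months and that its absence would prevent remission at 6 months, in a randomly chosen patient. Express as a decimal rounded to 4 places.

p₁ = 0.0506, p₀ = 0.0273.
Under exogeneity and monotonicity, PNS = p₁ − p₀.
PNS = 0.0506 − 0.0273 = 0.0233

PNS ≈ 0.0233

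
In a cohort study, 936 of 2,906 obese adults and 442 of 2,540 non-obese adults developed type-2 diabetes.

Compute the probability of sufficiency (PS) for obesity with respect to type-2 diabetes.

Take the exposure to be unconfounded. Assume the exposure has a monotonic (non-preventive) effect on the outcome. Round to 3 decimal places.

p₁ = P(outcome | exposed) = 936/2906 = 0.32209
p₀ = P(outcome | unexposed) = 442/2540 = 0.17402
Under exogeneity and monotonicity, PS = (p₁ − p₀) / (1 − p₀).
PS = (0.32209 − 0.17402) / (1 − 0.17402) = 0.14808 / 0.82598 ≈ 0.1793

PS ≈ 0.179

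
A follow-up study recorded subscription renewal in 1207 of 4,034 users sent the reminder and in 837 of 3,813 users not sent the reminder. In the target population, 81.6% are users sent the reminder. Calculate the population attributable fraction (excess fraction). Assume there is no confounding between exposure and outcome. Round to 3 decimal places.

p₁ = P(outcome | exposed) = 1207/4034 = 0.29921
p₀ = P(outcome | unexposed) = 837/3813 = 0.21951
Overall risk P(Y=1) = π·p₁ + (1−π)·p₀ = 0.816×0.29921 + 0.184×0.21951 = 0.28454.
Under exogeneity, PAF = [P(Y=1) − p₀] / P(Y=1).
PAF = (0.28454 − 0.21951) / 0.28454 ≈ 0.2285

PAF ≈ 0.229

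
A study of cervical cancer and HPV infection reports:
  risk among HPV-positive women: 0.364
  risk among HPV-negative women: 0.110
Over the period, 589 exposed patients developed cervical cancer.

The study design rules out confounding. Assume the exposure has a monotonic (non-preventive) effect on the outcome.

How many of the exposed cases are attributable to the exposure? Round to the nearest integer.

about 411 cases

Let p₁ = 0.364, p₀ = 0.11.
PN = (p₁ − p₀)/p₁ = (0.364 − 0.11) / 0.364 ≈ 0.69780.
Attributable cases ≈ PN × (exposed cases) = 0.69780 × 589 ≈ 411.01.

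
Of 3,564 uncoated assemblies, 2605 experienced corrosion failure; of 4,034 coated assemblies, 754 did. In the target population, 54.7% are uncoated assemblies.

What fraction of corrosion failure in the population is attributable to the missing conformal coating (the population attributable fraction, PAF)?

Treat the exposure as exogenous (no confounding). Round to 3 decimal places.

p₁ = P(outcome | exposed) = 2605/3564 = 0.73092
p₀ = P(outcome | unexposed) = 754/4034 = 0.18691
Overall risk P(Y=1) = π·p₁ + (1−π)·p₀ = 0.547×0.73092 + 0.453×0.18691 = 0.48448.
Under exogeneity, PAF = [P(Y=1) − p₀] / P(Y=1).
PAF = (0.48448 − 0.18691) / 0.48448 ≈ 0.6142

PAF ≈ 0.614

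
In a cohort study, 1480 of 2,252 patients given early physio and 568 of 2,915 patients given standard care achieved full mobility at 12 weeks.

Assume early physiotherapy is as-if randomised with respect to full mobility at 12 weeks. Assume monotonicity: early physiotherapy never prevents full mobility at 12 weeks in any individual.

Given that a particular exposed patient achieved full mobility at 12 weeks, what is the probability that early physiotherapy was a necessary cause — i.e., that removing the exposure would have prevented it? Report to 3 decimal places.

PN ≈ 0.704

p₁ = P(outcome | exposed) = 1480/2252 = 0.65719
p₀ = P(outcome | unexposed) = 568/2915 = 0.19485
Under exogeneity and monotonicity, PN = (p₁ − p₀) / p₁.
PN = (0.65719 − 0.19485) / 0.65719 = 0.46234 / 0.65719 ≈ 0.7035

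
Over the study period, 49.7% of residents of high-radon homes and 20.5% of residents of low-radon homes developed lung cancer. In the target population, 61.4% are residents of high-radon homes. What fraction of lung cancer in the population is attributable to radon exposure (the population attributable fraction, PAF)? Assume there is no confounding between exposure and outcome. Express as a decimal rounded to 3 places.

p₁ = 0.497, p₀ = 0.205.
Overall risk P(Y=1) = π·p₁ + (1−π)·p₀ = 0.614×0.497 + 0.386×0.205 = 0.38429.
Under exogeneity, PAF = [P(Y=1) − p₀] / P(Y=1).
PAF = (0.38429 − 0.205) / 0.38429 ≈ 0.4665

PAF ≈ 0.467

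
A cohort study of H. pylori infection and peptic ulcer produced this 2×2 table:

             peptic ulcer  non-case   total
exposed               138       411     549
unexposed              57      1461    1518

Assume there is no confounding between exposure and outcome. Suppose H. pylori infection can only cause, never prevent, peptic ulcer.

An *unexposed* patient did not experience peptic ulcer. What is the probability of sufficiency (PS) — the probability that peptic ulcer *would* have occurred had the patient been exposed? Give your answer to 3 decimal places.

PS ≈ 0.222

p₁ = P(outcome | exposed) = 138/549 = 0.25137
p₀ = P(outcome | unexposed) = 57/1518 = 0.037549
Under exogeneity and monotonicity, PS = (p₁ − p₀)/(1 − p₀).
PS = (0.25137 − 0.037549) / 0.96245 ≈ 0.2222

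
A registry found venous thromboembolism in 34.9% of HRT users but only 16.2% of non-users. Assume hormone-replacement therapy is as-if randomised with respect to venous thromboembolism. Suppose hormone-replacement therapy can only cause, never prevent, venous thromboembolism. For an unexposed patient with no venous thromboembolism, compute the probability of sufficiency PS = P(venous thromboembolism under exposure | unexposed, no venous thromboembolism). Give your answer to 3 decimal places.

PS ≈ 0.223

p₁ = 0.349, p₀ = 0.162.
Under exogeneity and monotonicity, PS = (p₁ − p₀) / (1 − p₀).
PS = (0.349 − 0.162) / (1 − 0.162) = 0.187 / 0.838 ≈ 0.2232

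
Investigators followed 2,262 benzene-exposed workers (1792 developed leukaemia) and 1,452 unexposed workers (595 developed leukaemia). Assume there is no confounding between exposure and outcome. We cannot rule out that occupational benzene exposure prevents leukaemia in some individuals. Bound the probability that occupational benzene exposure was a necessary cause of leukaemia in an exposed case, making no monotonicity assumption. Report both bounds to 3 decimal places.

p₁ = P(outcome | exposed) = 1792/2262 = 0.79222
p₀ = P(outcome | unexposed) = 595/1452 = 0.40978
Under exogeneity alone the bounds on PN are max{0,(p₁−p₀)/p₁} ≤ PN ≤ min{1,(1−p₀)/p₁}.
  lower = (p₁ − p₀)/p₁ = 0.38244 / 0.79222 ≈ 0.4827
  upper = min{1, (1 − p₀)/p₁} = 0.59022 / 0.79222 ≈ 0.7450

0.483 ≤ PN ≤ 0.745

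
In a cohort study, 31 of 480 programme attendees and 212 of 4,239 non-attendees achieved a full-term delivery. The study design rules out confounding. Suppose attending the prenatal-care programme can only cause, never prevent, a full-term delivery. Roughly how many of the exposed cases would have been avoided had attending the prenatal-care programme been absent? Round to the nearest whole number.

p₁ = P(outcome | exposed) = 31/480 = 0.064583
p₀ = P(outcome | unexposed) = 212/4239 = 0.050012
PN = (p₁ − p₀)/p₁ = (0.064583 − 0.050012) / 0.064583 ≈ 0.22562.
Attributable cases ≈ PN × (exposed cases) = 0.22562 × 31 ≈ 6.99.

about 7 cases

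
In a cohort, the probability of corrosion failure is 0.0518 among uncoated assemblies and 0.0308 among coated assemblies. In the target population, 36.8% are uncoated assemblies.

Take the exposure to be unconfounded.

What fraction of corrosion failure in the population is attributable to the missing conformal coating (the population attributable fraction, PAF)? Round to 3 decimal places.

Let p₁ = 0.0518, p₀ = 0.0308.
Overall risk P(Y=1) = π·p₁ + (1−π)·p₀ = 0.368×0.0518 + 0.632×0.0308 = 0.038528.
Under exogeneity, PAF = [P(Y=1) − p₀] / P(Y=1).
PAF = (0.038528 − 0.0308) / 0.038528 ≈ 0.2006

PAF ≈ 0.201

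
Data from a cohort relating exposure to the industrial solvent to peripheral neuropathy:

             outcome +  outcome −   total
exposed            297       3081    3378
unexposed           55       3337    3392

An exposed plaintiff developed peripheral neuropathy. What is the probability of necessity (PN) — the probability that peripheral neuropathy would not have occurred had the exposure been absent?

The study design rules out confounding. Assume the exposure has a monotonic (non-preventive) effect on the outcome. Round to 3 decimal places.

PN ≈ 0.816

p₁ = P(outcome | exposed) = 297/3378 = 0.087922
p₀ = P(outcome | unexposed) = 55/3392 = 0.016215
Under exogeneity and monotonicity, PN = (p₁ − p₀)/p₁.
PN = (0.087922 − 0.016215) / 0.087922 ≈ 0.8156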